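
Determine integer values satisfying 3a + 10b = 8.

Step 1: Check solvability.
gcd(3, 10) = 1
Since 1 divides 8, solutions exist.

Step 2: Apply extended Euclidean algorithm to find gcd.
We find integers such that 3*x0 + 10*y0 = 1

Step 3: Scale the particular solution.
Multiply by 8/1 = 8:
a = -24, b = 8

Step 4: Verify.
3*(-24) + 10*(8) = 8 = 8 ✓

a = -24, b = 8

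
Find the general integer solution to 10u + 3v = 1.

Step 1: Compute gcd(10, 3) = 1.
Since 1 divides 1, solutions exist.

Step 2: Find a particular solution using extended Euclidean algorithm.
We get u₀ = 1, v₀ = -3.
Check: 10*1 + 3*-3 = 1 = 1 ✓

Step 3: Write the general solution.
u = 1 + (3/1)t = 1 + 3t
v = -3 - (10/1)t = -3 - 10t
for any integer t.

u = 1 + 3t, v = -3 - 10t for integer t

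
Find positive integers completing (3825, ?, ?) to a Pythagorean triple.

We need the other leg and hypotenuse such that 3825² + x² = c².
Take x = 4340, c = 5785: 3825² + 4340² = 14630625 + 18835600 = 33466225 = 5785² ✓
Triple: (3825, 4340, 5785)

(3825, 4340, 5785)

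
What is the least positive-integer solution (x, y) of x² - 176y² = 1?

We seek the smallest positive integers (x, y) with x² - 176y² = 1, i.e., x² = 176y² + 1.
Try successive y values:
y = 1: x² = 176·1² + 1 = 177, not a perfect square
y = 2: x² = 176·2² + 1 = 705, not a perfect square
y = 3: x² = 176·3² + 1 = 1585, not a perfect square
... continuing the search (or via continued fractions) ...
y = 15: x² = 176·15² + 1 = 39601, x = 199 ✓

Verify: 199² - 176·15² = 39601 - 39600 = 1 ✓

x = 199, y = 15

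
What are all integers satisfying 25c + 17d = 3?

Step 1: Compute gcd(25, 17) = 1.
Since 1 divides 3, solutions exist.

Step 2: Find a particular solution using extended Euclidean algorithm.
We get c₀ = -6, d₀ = 9.
Check: 25*-6 + 17*9 = 3 = 3 ✓

Step 3: Write the general solution.
c = -6 + (17/1)t = -6 + 17t
d = 9 - (25/1)t = 9 - 25t
for any integer t.

c = -6 + 17t, d = 9 - 25t for integer t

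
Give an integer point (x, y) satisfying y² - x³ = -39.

Try small integer x values and check whether x³ - 39 is a perfect square.
x = 4: x³ - 39 = 4³ - 39 = 64 - 39 = 25
Is 25 a perfect square? 5² = 25 ✓
So (x, y) = (4, 5) is a solution.

x = 4, y = 5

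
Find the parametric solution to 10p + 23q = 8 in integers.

Step 1: Compute gcd(10, 23) = 1.
Since 1 divides 8, solutions exist.

Step 2: Find a particular solution using extended Euclidean algorithm.
We get p₀ = 56, q₀ = -24.
Check: 10*56 + 23*-24 = 8 = 8 ✓

Step 3: Write the general solution.
p = 56 + (23/1)t = 56 + 23t
q = -24 - (10/1)t = -24 - 10t
for any integer t.

p = 56 + 23t, q = -24 - 10t for integer t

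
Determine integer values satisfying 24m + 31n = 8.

Step 1: Check solvability.
gcd(24, 31) = 1
Since 1 divides 8, solutions exist.

Step 2: Apply extended Euclidean algorithm to find gcd.
We find integers such that 24*x0 + 31*y0 = 1

Step 3: Scale the particular solution.
Multiply by 8/1 = 8:
m = -72, n = 56

Step 4: Verify.
24*(-72) + 31*(56) = 8 = 8 ✓

m = -72, n = 56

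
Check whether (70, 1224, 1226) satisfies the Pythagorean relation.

Compute a² + b²:
70² + 1224² = 4900 + 1498176 = 1503076
Compute c²:
1226² = 1503076
Since 1503076 = 1503076, it is a Pythagorean triple.

Yes, it is a Pythagorean triple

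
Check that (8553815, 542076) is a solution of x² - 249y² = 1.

Compute x² = 8553815² = 73167751054225
Compute 249y² = 249·542076² = 249·293846389776 = 73167751054224
x² - 249y² = 73167751054225 - 73167751054224 = 1
Since this equals 1, (8553815, 542076) is a solution.

Yes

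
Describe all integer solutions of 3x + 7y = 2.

Step 1: Compute gcd(3, 7) = 1.
Since 1 divides 2, solutions exist.

Step 2: Find a particular solution using extended Euclidean algorithm.
We get x₀ = -4, y₀ = 2.
Check: 3*-4 + 7*2 = 2 = 2 ✓

Step 3: Write the general solution.
x = -4 + (7/1)t = -4 + 7t
y = 2 - (3/1)t = 2 - 3t
for any integer t.

x = -4 + 7t, y = 2 - 3t for integer t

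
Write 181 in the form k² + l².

We need to find integers k, l > 0 such that k² + l² = 181.
Trying k = 9: l² = 181 - 9² = 181 - 81 = 100
l = 10
Check: 9² + 10² = 81 + 100 = 181 ✓

181 = 9² + 10²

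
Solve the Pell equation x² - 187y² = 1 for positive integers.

We seek the smallest positive integers (x, y) with x² - 187y² = 1, i.e., x² = 187y² + 1.
Try successive y values:
y = 1: x² = 187·1² + 1 = 188, not a perfect square
y = 2: x² = 187·2² + 1 = 749, not a perfect square
y = 3: x² = 187·3² + 1 = 1684, not a perfect square
... continuing the search (or via continued fractions) ...
y = 123: x² = 187·123² + 1 = 2829124, x = 1682 ✓

Verify: 1682² - 187·123² = 2829124 - 2829123 = 1 ✓

x = 1682, y = 123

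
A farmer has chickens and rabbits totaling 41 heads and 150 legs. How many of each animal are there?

Let c = chickens, r = rabbits.
Heads: c + r = 41
Legs: 2c + 4r = 150
From the first equation, c = 41 - r. Substitute:
2(41 - r) + 4r = 150
82 + 2r = 150
r = (150 - 82)/2 = 34
c = 41 - 34 = 7

Chickens: 7, Rabbits: 34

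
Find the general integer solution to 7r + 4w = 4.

Step 1: Compute gcd(7, 4) = 1.
Since 1 divides 4, solutions exist.

Step 2: Find a particular solution using extended Euclidean algorithm.
We get r₀ = -4, w₀ = 8.
Check: 7*-4 + 4*8 = 4 = 4 ✓

Step 3: Write the general solution.
r = -4 + (4/1)t = -4 + 4t
w = 8 - (7/1)t = 8 - 7t
for any integer t.

r = -4 + 4t, w = 8 - 7t for integer t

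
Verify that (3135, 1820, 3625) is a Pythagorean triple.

Compute a² + b² = 3135² + 1820² = 9828225 + 3312400 = 13140625
Compute c² = 3625² = 13140625
Since 13140625 = 13140625, confirmed.

Yes, it is a Pythagorean triple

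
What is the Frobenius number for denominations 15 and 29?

For two coprime denominations a and b, the Frobenius number (largest value not representable as a non-negative combination) is ab - a - b.
Here gcd(15, 29) = 1, so they are coprime.
F(15, 29) = 15·29 - 15 - 29 = 435 - 44 = 391

391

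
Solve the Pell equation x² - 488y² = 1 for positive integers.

We seek the smallest positive integers (x, y) with x² - 488y² = 1, i.e., x² = 488y² + 1.
Try successive y values:
y = 1: x² = 488·1² + 1 = 489, not a perfect square
y = 2: x² = 488·2² + 1 = 1953, not a perfect square
y = 3: x² = 488·3² + 1 = 4393, not a perfect square
... continuing the search (or via continued fractions) ...
y = 11: x² = 488·11² + 1 = 59049, x = 243 ✓

Verify: 243² - 488·11² = 59049 - 59048 = 1 ✓

x = 243, y = 11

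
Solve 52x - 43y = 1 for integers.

Step 1: Check solvability.
gcd(52, 43) = 1
Since 1 divides 1, solutions exist.

Step 2: Apply extended Euclidean algorithm to find gcd.
We find integers such that 52*x0 + 43*y0 = 1

Step 3: Scale the particular solution.
Multiply by 1/1 = 1:
x = -19, y = -23

Step 4: Verify.
52*(-19) - 43*(-23) = 1 = 1 ✓

x = -19, y = -23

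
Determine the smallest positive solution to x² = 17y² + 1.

We seek the smallest positive integers (x, y) with x² - 17y² = 1, i.e., x² = 17y² + 1.
Try successive y values:
y = 1: x² = 17·1² + 1 = 18, not a perfect square
y = 2: x² = 17·2² + 1 = 69, not a perfect square
y = 3: x² = 17·3² + 1 = 154, not a perfect square
... continuing the search (or via continued fractions) ...
y = 8: x² = 17·8² + 1 = 1089, x = 33 ✓

Verify: 33² - 17·8² = 1089 - 1088 = 1 ✓

x = 33, y = 8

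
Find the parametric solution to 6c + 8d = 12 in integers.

Step 1: Compute gcd(6, 8) = 2.
Since 2 divides 12, solutions exist.

Step 2: Find a particular solution using extended Euclidean algorithm.
We get c₀ = -6, d₀ = 6.
Check: 6*-6 + 8*6 = 12 = 12 ✓

Step 3: Write the general solution.
c = -6 + (8/2)t = -6 + 4t
d = 6 - (6/2)t = 6 - 3t
for any integer t.

c = -6 + 4t, d = 6 - 3t for integer t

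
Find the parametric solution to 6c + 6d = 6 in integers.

Step 1: Compute gcd(6, 6) = 6.
Since 6 divides 6, solutions exist.

Step 2: Find a particular solution using extended Euclidean algorithm.
We get c₀ = 0, d₀ = 1.
Check: 6*0 + 6*1 = 6 = 6 ✓

Step 3: Write the general solution.
c = 0 + (6/6)t = 0 + 1t
d = 1 - (6/6)t = 1 - 1t
for any integer t.

c = 0 + 1t, d = 1 - 1t for integer t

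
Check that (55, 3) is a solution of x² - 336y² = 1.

Compute x² = 55² = 3025
Compute 336y² = 336·3² = 336·9 = 3024
x² - 336y² = 3025 - 3024 = 1
Since this equals 1, (55, 3) is a solution.

Yes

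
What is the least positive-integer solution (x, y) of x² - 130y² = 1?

We seek the smallest positive integers (x, y) with x² - 130y² = 1, i.e., x² = 130y² + 1.
Try successive y values:
y = 1: x² = 130·1² + 1 = 131, not a perfect square
y = 2: x² = 130·2² + 1 = 521, not a perfect square
y = 3: x² = 130·3² + 1 = 1171, not a perfect square
... continuing the search (or via continued fractions) ...
y = 570: x² = 130·570² + 1 = 42237001, x = 6499 ✓

Verify: 6499² - 130·570² = 42237001 - 42237000 = 1 ✓

x = 6499, y = 570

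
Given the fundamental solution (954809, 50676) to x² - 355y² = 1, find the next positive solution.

Solutions to x² - Dy² = 1 are generated by powers of (x₀ + y₀√D).
The next solution satisfies x₁ + y₁√355 = (x₀ + y₀√355)², giving:
x₁ = x₀² + 355y₀² = 954809² + 355·50676² = 911660226481 + 911660226480 = 1823320452961
y₁ = 2x₀y₀ = 2·954809·50676 = 96771801768

Verify: 1823320452961² - 355·96771801768² = 3324497474185906213667521 - 3324497474185906213667520 = 1 ✓

x = 1823320452961, y = 96771801768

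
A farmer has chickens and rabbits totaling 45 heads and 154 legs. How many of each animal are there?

Let c = chickens, r = rabbits.
Heads: c + r = 45
Legs: 2c + 4r = 154
From the first equation, c = 45 - r. Substitute:
2(45 - r) + 4r = 154
90 + 2r = 154
r = (154 - 90)/2 = 32
c = 45 - 32 = 13

Chickens: 13, Rabbits: 32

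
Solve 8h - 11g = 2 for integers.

Step 1: Check solvability.
gcd(8, 11) = 1
Since 1 divides 2, solutions exist.

Step 2: Apply extended Euclidean algorithm to find gcd.
We find integers such that 8*x0 + 11*y0 = 1

Step 3: Scale the particular solution.
Multiply by 2/1 = 2:
h = -8, g = -6

Step 4: Verify.
8*(-8) - 11*(-6) = 2 = 2 ✓

h = -8, g = -6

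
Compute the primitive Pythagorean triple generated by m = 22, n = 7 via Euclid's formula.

a = m² - n² = 484 - 49 = 435
b = 2mn = 2·22·7 = 308
c = m² + n² = 484 + 49 = 533
Verify: 435² + 308² = 189225 + 94864 = 284089 = 533² ✓

(435, 308, 533)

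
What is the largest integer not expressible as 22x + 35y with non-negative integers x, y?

For two coprime denominations a and b, the Frobenius number (largest value not representable as a non-negative combination) is ab - a - b.
Here gcd(22, 35) = 1, so they are coprime.
F(22, 35) = 22·35 - 22 - 35 = 770 - 57 = 713

713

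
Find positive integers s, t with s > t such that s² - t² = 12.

Factor: s² - t² = (s+t)(s-t) = 12.
We need two factors of 12 with the same parity.
Use s+t = 6 and s-t = 2 (product 6·2 = 12).
Adding: 2s = 8, so s = 4.
Subtracting: 2t = 4, so t = 2.
Check: 4² - 2² = 16 - 4 = 12 ✓

s = 4, t = 2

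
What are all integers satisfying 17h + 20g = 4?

Step 1: Compute gcd(17, 20) = 1.
Since 1 divides 4, solutions exist.

Step 2: Find a particular solution using extended Euclidean algorithm.
We get h₀ = -28, g₀ = 24.
Check: 17*-28 + 20*24 = 4 = 4 ✓

Step 3: Write the general solution.
h = -28 + (20/1)t = -28 + 20t
g = 24 - (17/1)t = 24 - 17t
for any integer t.

h = -28 + 20t, g = 24 - 17t for integer t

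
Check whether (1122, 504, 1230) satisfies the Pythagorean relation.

Compute a² + b²:
1122² + 504² = 1258884 + 254016 = 1512900
Compute c²:
1230² = 1512900
Since 1512900 = 1512900, it is a Pythagorean triple.

Yes, it is a Pythagorean triple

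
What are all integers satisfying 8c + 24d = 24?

Step 1: Compute gcd(8, 24) = 8.
Since 8 divides 24, solutions exist.

Step 2: Find a particular solution using extended Euclidean algorithm.
We get c₀ = 3, d₀ = 0.
Check: 8*3 + 24*0 = 24 = 24 ✓

Step 3: Write the general solution.
c = 3 + (24/8)t = 3 + 3t
d = 0 - (8/8)t = 0 - 1t
for any integer t.

c = 3 + 3t, d = 0 - 1t for integer t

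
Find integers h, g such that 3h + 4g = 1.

Step 1: Check solvability.
gcd(3, 4) = 1
Since 1 divides 1, solutions exist.

Step 2: Apply extended Euclidean algorithm to find gcd.
We find integers such that 3*x0 + 4*y0 = 1

Step 3: Scale the particular solution.
Multiply by 1/1 = 1:
h = -1, g = 1

Step 4: Verify.
3*(-1) + 4*(1) = 1 = 1 ✓

h = -1, g = 1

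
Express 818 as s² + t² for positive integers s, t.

We need to find integers s, t > 0 such that s² + t² = 818.
Trying s = 17: t² = 818 - 17² = 818 - 289 = 529
t = 23
Check: 17² + 23² = 289 + 529 = 818 ✓

818 = 17² + 23²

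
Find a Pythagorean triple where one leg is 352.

We need the other leg and hypotenuse such that 352² + x² = c².
Take x = 1920, c = 1952: 352² + 1920² = 123904 + 3686400 = 3810304 = 1952² ✓
Triple: (352, 1920, 1952)

(352, 1920, 1952)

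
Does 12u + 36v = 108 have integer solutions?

Step 1: Compute gcd(12, 36).
gcd(12, 36) = 12

Step 2: Check divisibility.
Does 12 divide 108? 108 = 12 x 9, so yes.

By the theorem on linear Diophantine equations, 12u + 36v = 108 has integer solutions if and only if gcd(12, 36) divides 108. Since 12 | 108, solutions exist.

Yes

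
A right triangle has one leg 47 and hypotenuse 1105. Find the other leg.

b² = c² - a² = 1221025 - 2209 = 1218816
b = 1104

1104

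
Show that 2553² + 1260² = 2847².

Compute a² + b² = 2553² + 1260² = 6517809 + 1587600 = 8105409
Compute c² = 2847² = 8105409
Since 8105409 = 8105409, confirmed.

Yes, it is a Pythagorean triple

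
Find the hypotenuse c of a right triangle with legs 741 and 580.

c² = a² + b² = 741² + 580² = 549081 + 336400 = 885481
c = sqrt(885481) = 941

941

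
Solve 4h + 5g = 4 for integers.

Step 1: Check solvability.
gcd(4, 5) = 1
Since 1 divides 4, solutions exist.

Step 2: Apply extended Euclidean algorithm to find gcd.
We find integers such that 4*x0 + 5*y0 = 1

Step 3: Scale the particular solution.
Multiply by 4/1 = 4:
h = -4, g = 4

Step 4: Verify.
4*(-4) + 5*(4) = 4 = 4 ✓

h = -4, g = 4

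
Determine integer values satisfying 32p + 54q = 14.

Step 1: Check solvability.
gcd(32, 54) = 2
Since 2 divides 14, solutions exist.

Step 2: Apply extended Euclidean algorithm to find gcd.
We find integers such that 32*x0 + 54*y0 = 2

Step 3: Scale the particular solution.
Multiply by 14/2 = 7:
p = -35, q = 21

Step 4: Verify.
32*(-35) + 54*(21) = 14 = 14 ✓

p = -35, q = 21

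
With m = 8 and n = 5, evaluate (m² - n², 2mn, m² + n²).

a = m² - n² = 64 - 25 = 39
b = 2mn = 2·8·5 = 80
c = m² + n² = 64 + 25 = 89
Verify: 39² + 80² = 1521 + 6400 = 7921 = 89² ✓

(39, 80, 89)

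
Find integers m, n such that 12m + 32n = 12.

Step 1: Check solvability.
gcd(12, 32) = 4
Since 4 divides 12, solutions exist.

Step 2: Apply extended Euclidean algorithm to find gcd.
We find integers such that 12*x0 + 32*y0 = 4

Step 3: Scale the particular solution.
Multiply by 12/4 = 3:
m = 9, n = -3

Step 4: Verify.
12*(9) + 32*(-3) = 12 = 12 ✓

m = 9, n = -3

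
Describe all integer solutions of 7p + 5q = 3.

Step 1: Compute gcd(7, 5) = 1.
Since 1 divides 3, solutions exist.

Step 2: Find a particular solution using extended Euclidean algorithm.
We get p₀ = -6, q₀ = 9.
Check: 7*-6 + 5*9 = 3 = 3 ✓

Step 3: Write the general solution.
p = -6 + (5/1)t = -6 + 5t
q = 9 - (7/1)t = 9 - 7t
for any integer t.

p = -6 + 5t, q = 9 - 7t for integer t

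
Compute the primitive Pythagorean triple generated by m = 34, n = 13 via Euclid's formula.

a = m² - n² = 1156 - 169 = 987
b = 2mn = 2·34·13 = 884
c = m² + n² = 1156 + 169 = 1325
Verify: 987² + 884² = 974169 + 781456 = 1755625 = 1325² ✓

(987, 884, 1325)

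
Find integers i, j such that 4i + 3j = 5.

Step 1: Check solvability.
gcd(4, 3) = 1
Since 1 divides 5, solutions exist.

Step 2: Apply extended Euclidean algorithm to find gcd.
We find integers such that 4*x0 + 3*y0 = 1

Step 3: Scale the particular solution.
Multiply by 5/1 = 5:
i = 5, j = -5

Step 4: Verify.
4*(5) + 3*(-5) = 5 = 5 ✓

i = 5, j = -5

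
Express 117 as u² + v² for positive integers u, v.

We need to find integers u, v > 0 such that u² + v² = 117.
Trying u = 6: v² = 117 - 6² = 117 - 36 = 81
v = 9
Check: 6² + 9² = 36 + 81 = 117 ✓

117 = 6² + 9²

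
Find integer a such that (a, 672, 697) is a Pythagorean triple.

a² = c² - b² = 697² - 672² = 485809 - 451584 = 34225
a = sqrt(34225) = 185

185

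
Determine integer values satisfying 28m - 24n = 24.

Step 1: Check solvability.
gcd(28, 24) = 4
Since 4 divides 24, solutions exist.

Step 2: Apply extended Euclidean algorithm to find gcd.
We find integers such that 28*x0 + 24*y0 = 4

Step 3: Scale the particular solution.
Multiply by 24/4 = 6:
m = 6, n = 6

Step 4: Verify.
28*(6) - 24*(6) = 24 = 24 ✓

m = 6, n = 6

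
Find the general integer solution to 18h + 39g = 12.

Step 1: Compute gcd(18, 39) = 3.
Since 3 divides 12, solutions exist.

Step 2: Find a particular solution using extended Euclidean algorithm.
We get h₀ = -8, g₀ = 4.
Check: 18*-8 + 39*4 = 12 = 12 ✓

Step 3: Write the general solution.
h = -8 + (39/3)t = -8 + 13t
g = 4 - (18/3)t = 4 - 6t
for any integer t.

h = -8 + 13t, g = 4 - 6t for integer t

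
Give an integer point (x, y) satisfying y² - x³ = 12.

Try small integer x values and check whether x³ + 12 is a perfect square.
x = 13: x³ + 12 = 13³ + 12 = 2197 + 12 = 2209
Is 2209 a perfect square? 47² = 2209 ✓
So (x, y) = (13, -47) is a solution.

x = 13, y = -47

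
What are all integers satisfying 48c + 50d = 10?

Step 1: Compute gcd(48, 50) = 2.
Since 2 divides 10, solutions exist.

Step 2: Find a particular solution using extended Euclidean algorithm.
We get c₀ = -5, d₀ = 5.
Check: 48*-5 + 50*5 = 10 = 10 ✓

Step 3: Write the general solution.
c = -5 + (50/2)t = -5 + 25t
d = 5 - (48/2)t = 5 - 24t
for any integer t.

c = -5 + 25t, d = 5 - 24t for integer t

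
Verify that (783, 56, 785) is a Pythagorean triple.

Compute a² + b² = 783² + 56² = 613089 + 3136 = 616225
Compute c² = 785² = 616225
Since 616225 = 616225, confirmed.

Yes, it is a Pythagorean triple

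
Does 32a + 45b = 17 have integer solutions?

Step 1: Compute gcd(32, 45).
gcd(32, 45) = 1

Step 2: Check divisibility.
Does 1 divide 17? 17 = 1 x 17, so yes.

By the theorem on linear Diophantine equations, 32a + 45b = 17 has integer solutions if and only if gcd(32, 45) divides 17. Since 1 | 17, solutions exist.

Yes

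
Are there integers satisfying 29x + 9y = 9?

Step 1: Compute gcd(29, 9).
gcd(29, 9) = 1

Step 2: Check divisibility.
Does 1 divide 9? 9 = 1 x 9, so yes.

By the theorem on linear Diophantine equations, 29x + 9y = 9 has integer solutions if and only if gcd(29, 9) divides 9. Since 1 | 9, solutions exist.

Yes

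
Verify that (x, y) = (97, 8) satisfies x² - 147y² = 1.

Compute x² = 97² = 9409
Compute 147y² = 147·8² = 147·64 = 9408
x² - 147y² = 9409 - 9408 = 1
Since this equals 1, (97, 8) is a solution.

Yes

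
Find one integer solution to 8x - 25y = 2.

Step 1: Check solvability.
gcd(8, 25) = 1
Since 1 divides 2, solutions exist.

Step 2: Apply extended Euclidean algorithm to find gcd.
We find integers such that 8*x0 + 25*y0 = 1

Step 3: Scale the particular solution.
Multiply by 2/1 = 2:
x = -6, y = -2

Step 4: Verify.
8*(-6) - 25*(-2) = 2 = 2 ✓

x = -6, y = -2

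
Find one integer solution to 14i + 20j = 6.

Step 1: Check solvability.
gcd(14, 20) = 2
Since 2 divides 6, solutions exist.

Step 2: Apply extended Euclidean algorithm to find gcd.
We find integers such that 14*x0 + 20*y0 = 2

Step 3: Scale the particular solution.
Multiply by 6/2 = 3:
i = 9, j = -6

Step 4: Verify.
14*(9) + 20*(-6) = 6 = 6 ✓

i = 9, j = -6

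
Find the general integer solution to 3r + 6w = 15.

Step 1: Compute gcd(3, 6) = 3.
Since 3 divides 15, solutions exist.

Step 2: Find a particular solution using extended Euclidean algorithm.
We get r₀ = 5, w₀ = 0.
Check: 3*5 + 6*0 = 15 = 15 ✓

Step 3: Write the general solution.
r = 5 + (6/3)t = 5 + 2t
w = 0 - (3/3)t = 0 - 1t
for any integer t.

r = 5 + 2t, w = 0 - 1t for integer t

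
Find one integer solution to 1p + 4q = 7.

Step 1: Check solvability.
gcd(1, 4) = 1
Since 1 divides 7, solutions exist.

Step 2: Apply extended Euclidean algorithm to find gcd.
We find integers such that 1*x0 + 4*y0 = 1

Step 3: Scale the particular solution.
Multiply by 7/1 = 7:
p = 7, q = 0

Step 4: Verify.
1*(7) + 4*(0) = 7 = 7 ✓

p = 7, q = 0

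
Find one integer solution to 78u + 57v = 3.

Step 1: Check solvability.
gcd(78, 57) = 3
Since 3 divides 3, solutions exist.

Step 2: Apply extended Euclidean algorithm to find gcd.
We find integers such that 78*x0 + 57*y0 = 3

Step 3: Scale the particular solution.
Multiply by 3/3 = 1:
u = -8, v = 11

Step 4: Verify.
78*(-8) + 57*(11) = 3 = 3 ✓

u = -8, v = 11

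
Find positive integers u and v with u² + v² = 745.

We need to find integers u, v > 0 such that u² + v² = 745.
Trying u = 4: v² = 745 - 4² = 745 - 16 = 729
v = 27
Check: 4² + 27² = 16 + 729 = 745 ✓

745 = 4² + 27²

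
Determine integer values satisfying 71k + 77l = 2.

Step 1: Check solvability.
gcd(71, 77) = 1
Since 1 divides 2, solutions exist.

Step 2: Apply extended Euclidean algorithm to find gcd.
We find integers such that 71*x0 + 77*y0 = 1

Step 3: Scale the particular solution.
Multiply by 2/1 = 2:
k = -26, l = 24

Step 4: Verify.
71*(-26) + 77*(24) = 2 = 2 ✓

k = -26, l = 24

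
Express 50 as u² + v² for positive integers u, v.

We need to find integers u, v > 0 such that u² + v² = 50.
Trying u = 1: v² = 50 - 1² = 50 - 1 = 49
v = 7
Check: 1² + 7² = 1 + 49 = 50 ✓

50 = 1² + 7²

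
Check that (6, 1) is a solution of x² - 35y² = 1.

Compute x² = 6² = 36
Compute 35y² = 35·1² = 35·1 = 35
x² - 35y² = 36 - 35 = 1
Since this equals 1, (6, 1) is a solution.

Yes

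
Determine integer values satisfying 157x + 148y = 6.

Step 1: Check solvability.
gcd(157, 148) = 1
Since 1 divides 6, solutions exist.

Step 2: Apply extended Euclidean algorithm to find gcd.
We find integers such that 157*x0 + 148*y0 = 1

Step 3: Scale the particular solution.
Multiply by 6/1 = 6:
x = 198, y = -210

Step 4: Verify.
157*(198) + 148*(-210) = 6 = 6 ✓

x = 198, y = -210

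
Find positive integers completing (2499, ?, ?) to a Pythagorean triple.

We need the other leg and hypotenuse such that 2499² + x² = c².
Take x = 532, c = 2555: 2499² + 532² = 6245001 + 283024 = 6528025 = 2555² ✓
Triple: (2499, 532, 2555)

(2499, 532, 2555)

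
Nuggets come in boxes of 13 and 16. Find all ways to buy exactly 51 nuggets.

We need non-negative integers (x, y) with 13x + 16y = 51.
For each x in 0..3, check if 51 - 13x is a non-negative multiple of 16.
No x yields an integer y ≥ 0.

No solution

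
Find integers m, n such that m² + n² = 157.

We need to find integers m, n > 0 such that m² + n² = 157.
Trying m = 6: n² = 157 - 6² = 157 - 36 = 121
n = 11
Check: 6² + 11² = 36 + 121 = 157 ✓

157 = 6² + 11²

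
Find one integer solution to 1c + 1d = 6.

Step 1: Check solvability.
gcd(1, 1) = 1
Since 1 divides 6, solutions exist.

Step 2: Apply extended Euclidean algorithm to find gcd.
We find integers such that 1*x0 + 1*y0 = 1

Step 3: Scale the particular solution.
Multiply by 6/1 = 6:
c = 0, d = 6

Step 4: Verify.
1*(0) + 1*(6) = 6 = 6 ✓

c = 0, d = 6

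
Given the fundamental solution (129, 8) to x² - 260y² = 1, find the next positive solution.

Solutions to x² - Dy² = 1 are generated by powers of (x₀ + y₀√D).
The next solution satisfies x₁ + y₁√260 = (x₀ + y₀√260)², giving:
x₁ = x₀² + 260y₀² = 129² + 260·8² = 16641 + 16640 = 33281
y₁ = 2x₀y₀ = 2·129·8 = 2064

Verify: 33281² - 260·2064² = 1107624961 - 1107624960 = 1 ✓

x = 33281, y = 2064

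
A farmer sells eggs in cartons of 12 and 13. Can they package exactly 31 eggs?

We need non-negative a, b with 12a + 13b = 31.
gcd(12, 13) = 1 divides 31, but no a in [0, 2] gives non-negative b.

No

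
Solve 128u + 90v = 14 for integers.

Step 1: Check solvability.
gcd(128, 90) = 2
Since 2 divides 14, solutions exist.

Step 2: Apply extended Euclidean algorithm to find gcd.
We find integers such that 128*x0 + 90*y0 = 2

Step 3: Scale the particular solution.
Multiply by 14/2 = 7:
u = 133, v = -189

Step 4: Verify.
128*(133) + 90*(-189) = 14 = 14 ✓

u = 133, v = -189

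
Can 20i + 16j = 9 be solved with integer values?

Step 1: Compute gcd(20, 16).
gcd(20, 16) = 4

Step 2: Check divisibility.
Does 4 divide 9? 9 = 4 x 2 + 1, so no.

By the theorem on linear Diophantine equations, 20i + 16j = 9 has integer solutions if and only if gcd(20, 16) divides 9. Since 4 does not divide 9, no solutions exist.

No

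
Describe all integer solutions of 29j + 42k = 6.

Step 1: Compute gcd(29, 42) = 1.
Since 1 divides 6, solutions exist.

Step 2: Find a particular solution using extended Euclidean algorithm.
We get j₀ = -78, k₀ = 54.
Check: 29*-78 + 42*54 = 6 = 6 ✓

Step 3: Write the general solution.
j = -78 + (42/1)t = -78 + 42t
k = 54 - (29/1)t = 54 - 29t
for any integer t.

j = -78 + 42t, k = 54 - 29t for integer t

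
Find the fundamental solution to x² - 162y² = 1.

We seek the smallest positive integers (x, y) with x² - 162y² = 1, i.e., x² = 162y² + 1.
Try successive y values:
y = 1: x² = 162·1² + 1 = 163, not a perfect square
y = 2: x² = 162·2² + 1 = 649, not a perfect square
y = 3: x² = 162·3² + 1 = 1459, not a perfect square
... continuing the search (or via continued fractions) ...
y = 1540: x² = 162·1540² + 1 = 384199201, x = 19601 ✓

Verify: 19601² - 162·1540² = 384199201 - 384199200 = 1 ✓

x = 19601, y = 1540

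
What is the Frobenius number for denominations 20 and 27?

For two coprime denominations a and b, the Frobenius number (largest value not representable as a non-negative combination) is ab - a - b.
Here gcd(20, 27) = 1, so they are coprime.
F(20, 27) = 20·27 - 20 - 27 = 540 - 47 = 493

493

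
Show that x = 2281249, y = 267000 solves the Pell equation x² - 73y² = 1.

Compute x² = 2281249² = 5204097000001
Compute 73y² = 73·267000² = 73·71289000000 = 5204097000000
x² - 73y² = 5204097000001 - 5204097000000 = 1
Since this equals 1, (2281249, 267000) is a solution.

Yes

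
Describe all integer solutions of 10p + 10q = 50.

Step 1: Compute gcd(10, 10) = 10.
Since 10 divides 50, solutions exist.

Step 2: Find a particular solution using extended Euclidean algorithm.
We get p₀ = 0, q₀ = 5.
Check: 10*0 + 10*5 = 50 = 50 ✓

Step 3: Write the general solution.
p = 0 + (10/10)t = 0 + 1t
q = 5 - (10/10)t = 5 - 1t
for any integer t.

p = 0 + 1t, q = 5 - 1t for integer t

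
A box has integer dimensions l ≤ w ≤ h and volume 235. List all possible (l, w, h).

Iterate l from 1 to ⌊235^(1/3)⌋. For each l dividing 235, iterate w ≥ l with w dividing 235/l, and set h = 235/(l·w).
Triples found (2): (1×1×235), (1×5×47)

(1×1×235), (1×5×47)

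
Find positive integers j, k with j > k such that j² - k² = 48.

Factor: j² - k² = (j+k)(j-k) = 48.
We need two factors of 48 with the same parity.
Use j+k = 24 and j-k = 2 (product 24·2 = 48).
Adding: 2j = 26, so j = 13.
Subtracting: 2k = 22, so k = 11.
Check: 13² - 11² = 169 - 121 = 48 ✓

j = 13, k = 11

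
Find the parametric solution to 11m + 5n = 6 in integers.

Step 1: Compute gcd(11, 5) = 1.
Since 1 divides 6, solutions exist.

Step 2: Find a particular solution using extended Euclidean algorithm.
We get m₀ = 6, n₀ = -12.
Check: 11*6 + 5*-12 = 6 = 6 ✓

Step 3: Write the general solution.
m = 6 + (5/1)t = 6 + 5t
n = -12 - (11/1)t = -12 - 11t
for any integer t.

m = 6 + 5t, n = -12 - 11t for integer t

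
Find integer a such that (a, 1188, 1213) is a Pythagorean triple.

a² = c² - b² = 1213² - 1188² = 1471369 - 1411344 = 60025
a = sqrt(60025) = 245

245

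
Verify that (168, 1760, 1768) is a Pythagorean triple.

Compute a² + b² = 168² + 1760² = 28224 + 3097600 = 3125824
Compute c² = 1768² = 3125824
Since 3125824 = 3125824, confirmed.

Yes, it is a Pythagorean triple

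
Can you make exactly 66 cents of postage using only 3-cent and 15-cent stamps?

We need non-negative x, y with 3x + 15y = 66.
gcd(3, 15) = 3 divides 66, so integer solutions exist.
Search for a non-negative one: x = 2 gives 15y = 66 - 6 = 60, so y = 4.
Check: 3·2 + 15·4 = 66 ✓

Yes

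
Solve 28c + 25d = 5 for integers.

Step 1: Check solvability.
gcd(28, 25) = 1
Since 1 divides 5, solutions exist.

Step 2: Apply extended Euclidean algorithm to find gcd.
We find integers such that 28*x0 + 25*y0 = 1

Step 3: Scale the particular solution.
Multiply by 5/1 = 5:
c = -40, d = 45

Step 4: Verify.
28*(-40) + 25*(45) = 5 = 5 ✓

c = -40, d = 45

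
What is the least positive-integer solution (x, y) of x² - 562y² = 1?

We seek the smallest positive integers (x, y) with x² - 562y² = 1, i.e., x² = 562y² + 1.
Try successive y values:
y = 1: x² = 562·1² + 1 = 563, not a perfect square
y = 2: x² = 562·2² + 1 = 2249, not a perfect square
y = 3: x² = 562·3² + 1 = 5059, not a perfect square
... continuing the search (or via continued fractions) ...
y = 9319728: x² = 562·9319728² + 1 = 48813819456619009, x = 220938497 ✓

Verify: 220938497² - 562·9319728² = 48813819456619009 - 48813819456619008 = 1 ✓

x = 220938497, y = 9319728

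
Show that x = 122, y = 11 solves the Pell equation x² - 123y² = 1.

Compute x² = 122² = 14884
Compute 123y² = 123·11² = 123·121 = 14883
x² - 123y² = 14884 - 14883 = 1
Since this equals 1, (122, 11) is a solution.

Yes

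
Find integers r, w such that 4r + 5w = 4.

Step 1: Check solvability.
gcd(4, 5) = 1
Since 1 divides 4, solutions exist.

Step 2: Apply extended Euclidean algorithm to find gcd.
We find integers such that 4*x0 + 5*y0 = 1

Step 3: Scale the particular solution.
Multiply by 4/1 = 4:
r = -4, w = 4

Step 4: Verify.
4*(-4) + 5*(4) = 4 = 4 ✓

r = -4, w = 4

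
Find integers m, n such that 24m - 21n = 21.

Step 1: Check solvability.
gcd(24, 21) = 3
Since 3 divides 21, solutions exist.

Step 2: Apply extended Euclidean algorithm to find gcd.
We find integers such that 24*x0 + 21*y0 = 3

Step 3: Scale the particular solution.
Multiply by 21/3 = 7:
m = 7, n = 7

Step 4: Verify.
24*(7) - 21*(7) = 21 = 21 ✓

m = 7, n = 7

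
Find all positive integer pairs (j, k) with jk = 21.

The positive divisors of 21 are: 1, 3, 7, 21.
Each divisor d gives the pair (d, 21/d):
(1, 21), (3, 7), (7, 3), (21, 1)

(1, 21), (3, 7), (7, 3), (21, 1)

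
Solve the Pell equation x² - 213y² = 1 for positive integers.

We seek the smallest positive integers (x, y) with x² - 213y² = 1, i.e., x² = 213y² + 1.
Try successive y values:
y = 1: x² = 213·1² + 1 = 214, not a perfect square
y = 2: x² = 213·2² + 1 = 853, not a perfect square
y = 3: x² = 213·3² + 1 = 1918, not a perfect square
... continuing the search (or via continued fractions) ...
y = 13320: x² = 213·13320² + 1 = 37790971201, x = 194399 ✓

Verify: 194399² - 213·13320² = 37790971201 - 37790971200 = 1 ✓

x = 194399, y = 13320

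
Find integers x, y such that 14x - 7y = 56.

Step 1: Check solvability.
gcd(14, 7) = 7
Since 7 divides 56, solutions exist.

Step 2: Apply extended Euclidean algorithm to find gcd.
We find integers such that 14*x0 + 7*y0 = 7

Step 3: Scale the particular solution.
Multiply by 56/7 = 8:
x = 0, y = -8

Step 4: Verify.
14*(0) - 7*(-8) = 56 = 56 ✓

x = 0, y = -8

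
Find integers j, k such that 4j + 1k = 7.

Step 1: Check solvability.
gcd(4, 1) = 1
Since 1 divides 7, solutions exist.

Step 2: Apply extended Euclidean algorithm to find gcd.
We find integers such that 4*x0 + 1*y0 = 1

Step 3: Scale the particular solution.
Multiply by 7/1 = 7:
j = 0, k = 7

Step 4: Verify.
4*(0) + 1*(7) = 7 = 7 ✓

j = 0, k = 7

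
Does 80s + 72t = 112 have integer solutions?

Step 1: Compute gcd(80, 72).
gcd(80, 72) = 8

Step 2: Check divisibility.
Does 8 divide 112? 112 = 8 x 14, so yes.

By the theorem on linear Diophantine equations, 80s + 72t = 112 has integer solutions if and only if gcd(80, 72) divides 112. Since 8 | 112, solutions exist.

Yes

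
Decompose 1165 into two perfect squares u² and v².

We need to find integers u, v > 0 such that u² + v² = 1165.
Trying u = 3: v² = 1165 - 3² = 1165 - 9 = 1156
v = 34
Check: 3² + 34² = 9 + 1156 = 1165 ✓

1165 = 3² + 34²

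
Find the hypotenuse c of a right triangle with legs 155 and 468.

c² = a² + b² = 155² + 468² = 24025 + 219024 = 243049
c = 493

493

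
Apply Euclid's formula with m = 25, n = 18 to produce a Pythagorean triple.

a = m² - n² = 25² - 18² = 625 - 324 = 301
b = 2mn = 2·25·18 = 900
c = m² + n² = 625 + 324 = 949
Verify: 301² + 900² = 90601 + 810000 = 900601 = 949² ✓

(301, 900, 949)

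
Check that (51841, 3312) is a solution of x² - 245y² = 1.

Compute x² = 51841² = 2687489281
Compute 245y² = 245·3312² = 245·10969344 = 2687489280
x² - 245y² = 2687489281 - 2687489280 = 1
Since this equals 1, (51841, 3312) is a solution.

Yes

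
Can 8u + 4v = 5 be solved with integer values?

Step 1: Compute gcd(8, 4).
gcd(8, 4) = 4

Step 2: Check divisibility.
Does 4 divide 5? 5 = 4 x 1 + 1, so no.

By the theorem on linear Diophantine equations, 8u + 4v = 5 has integer solutions if and only if gcd(8, 4) divides 5. Since 4 does not divide 5, no solutions exist.

No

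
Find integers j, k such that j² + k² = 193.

We need to find integers j, k > 0 such that j² + k² = 193.
Trying j = 7: k² = 193 - 7² = 193 - 49 = 144
k = 12
Check: 7² + 12² = 49 + 144 = 193 ✓

193 = 7² + 12²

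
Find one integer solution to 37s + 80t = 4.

Step 1: Check solvability.
gcd(37, 80) = 1
Since 1 divides 4, solutions exist.

Step 2: Apply extended Euclidean algorithm to find gcd.
We find integers such that 37*x0 + 80*y0 = 1

Step 3: Scale the particular solution.
Multiply by 4/1 = 4:
s = 52, t = -24

Step 4: Verify.
37*(52) + 80*(-24) = 4 = 4 ✓

s = 52, t = -24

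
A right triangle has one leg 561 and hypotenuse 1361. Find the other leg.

b² = c² - a² = 1852321 - 314721 = 1537600
b = 1240

1240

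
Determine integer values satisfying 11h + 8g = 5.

Step 1: Check solvability.
gcd(11, 8) = 1
Since 1 divides 5, solutions exist.

Step 2: Apply extended Euclidean algorithm to find gcd.
We find integers such that 11*x0 + 8*y0 = 1

Step 3: Scale the particular solution.
Multiply by 5/1 = 5:
h = 15, g = -20

Step 4: Verify.
11*(15) + 8*(-20) = 5 = 5 ✓

h = 15, g = -20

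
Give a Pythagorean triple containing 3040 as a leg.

We need the other leg and hypotenuse such that 3040² + x² = c².
Take x = 2088, c = 3688: 3040² + 2088² = 9241600 + 4359744 = 13601344 = 3688² ✓
Triple: (2088, 3040, 3688)

(2088, 3040, 3688)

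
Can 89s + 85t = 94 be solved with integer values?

Step 1: Compute gcd(89, 85).
gcd(89, 85) = 1

Step 2: Check divisibility.
Does 1 divide 94? 94 = 1 x 94, so yes.

By the theorem on linear Diophantine equations, 89s + 85t = 94 has integer solutions if and only if gcd(89, 85) divides 94. Since 1 | 94, solutions exist.

Yes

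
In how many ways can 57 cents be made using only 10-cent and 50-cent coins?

We need non-negative integers (x, y) with 10x + 50y = 57.
For each x from 0 to 5, check if (57 - 10x) is a non-negative multiple of 50.
Solutions (x, y): none
Count: 0

0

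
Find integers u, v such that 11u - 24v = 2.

Step 1: Check solvability.
gcd(11, 24) = 1
Since 1 divides 2, solutions exist.

Step 2: Apply extended Euclidean algorithm to find gcd.
We find integers such that 11*x0 + 24*y0 = 1

Step 3: Scale the particular solution.
Multiply by 2/1 = 2:
u = 22, v = 10

Step 4: Verify.
11*(22) - 24*(10) = 2 = 2 ✓

u = 22, v = 10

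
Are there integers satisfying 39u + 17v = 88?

Step 1: Compute gcd(39, 17).
gcd(39, 17) = 1

Step 2: Check divisibility.
Does 1 divide 88? 88 = 1 x 88, so yes.

By the theorem on linear Diophantine equations, 39u + 17v = 88 has integer solutions if and only if gcd(39, 17) divides 88. Since 1 | 88, solutions exist.

Yes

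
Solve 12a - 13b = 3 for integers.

Step 1: Check solvability.
gcd(12, 13) = 1
Since 1 divides 3, solutions exist.

Step 2: Apply extended Euclidean algorithm to find gcd.
We find integers such that 12*x0 + 13*y0 = 1

Step 3: Scale the particular solution.
Multiply by 3/1 = 3:
a = -3, b = -3

Step 4: Verify.
12*(-3) - 13*(-3) = 3 = 3 ✓

a = -3, b = -3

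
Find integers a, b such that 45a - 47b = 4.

Step 1: Check solvability.
gcd(45, 47) = 1
Since 1 divides 4, solutions exist.

Step 2: Apply extended Euclidean algorithm to find gcd.
We find integers such that 45*x0 + 47*y0 = 1

Step 3: Scale the particular solution.
Multiply by 4/1 = 4:
a = 92, b = 88

Step 4: Verify.
45*(92) - 47*(88) = 4 = 4 ✓

a = 92, b = 88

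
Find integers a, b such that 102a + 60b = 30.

Step 1: Check solvability.
gcd(102, 60) = 6
Since 6 divides 30, solutions exist.

Step 2: Apply extended Euclidean algorithm to find gcd.
We find integers such that 102*x0 + 60*y0 = 6

Step 3: Scale the particular solution.
Multiply by 30/6 = 5:
a = 15, b = -25

Step 4: Verify.
102*(15) + 60*(-25) = 30 = 30 ✓

a = 15, b = -25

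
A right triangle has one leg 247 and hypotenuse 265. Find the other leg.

b² = c² - a² = 70225 - 61009 = 9216
b = 96

96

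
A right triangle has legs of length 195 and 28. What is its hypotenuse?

c² = a² + b² = 195² + 28² = 38025 + 784 = 38809
c = 197

197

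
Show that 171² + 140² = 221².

Compute a² + b²:
171² + 140² = 29241 + 19600 = 48841
Compute c²:
221² = 48841
Since 48841 = 48841, it is a Pythagorean triple.

Yes, it is a Pythagorean triple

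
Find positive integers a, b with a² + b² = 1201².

We need a² + b² = 1201² = 1442401.
Trying: 49² + 1200² = 2401 + 1440000 = 1442401 ✓

(49, 1200, 1201)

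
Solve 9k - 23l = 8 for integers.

Step 1: Check solvability.
gcd(9, 23) = 1
Since 1 divides 8, solutions exist.

Step 2: Apply extended Euclidean algorithm to find gcd.
We find integers such that 9*x0 + 23*y0 = 1

Step 3: Scale the particular solution.
Multiply by 8/1 = 8:
k = -40, l = -16

Step 4: Verify.
9*(-40) - 23*(-16) = 8 = 8 ✓

k = -40, l = -16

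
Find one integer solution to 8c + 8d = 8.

Step 1: Check solvability.
gcd(8, 8) = 8
Since 8 divides 8, solutions exist.

Step 2: Apply extended Euclidean algorithm to find gcd.
We find integers such that 8*x0 + 8*y0 = 8

Step 3: Scale the particular solution.
Multiply by 8/8 = 1:
c = 0, d = 1

Step 4: Verify.
8*(0) + 8*(1) = 8 = 8 ✓

c = 0, d = 1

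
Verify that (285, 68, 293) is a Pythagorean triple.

Compute a² + b² = 285² + 68² = 81225 + 4624 = 85849
Compute c² = 293² = 85849
Since 85849 = 85849, confirmed.

Yes, it is a Pythagorean triple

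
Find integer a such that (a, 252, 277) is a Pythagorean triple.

a² = c² - b² = 277² - 252² = 76729 - 63504 = 13225
a = sqrt(13225) = 115

115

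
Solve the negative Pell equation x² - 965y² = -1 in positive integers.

We need x² = 965y² - 1. Try successive y:
y = 1: x² = 965·1² - 1 = 964, not a perfect square
y = 2: x² = 965·2² - 1 = 3859, not a perfect square
y = 3: x² = 965·3² - 1 = 8684, not a perfect square
...
y = 481: x² = 965·481² - 1 = 223263364 = 14942² ✓
Check: 14942² - 965·481² = 223263364 - 223263365 = -1 ✓

x = 14942, y = 481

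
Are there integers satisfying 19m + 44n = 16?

Step 1: Compute gcd(19, 44).
gcd(19, 44) = 1

Step 2: Check divisibility.
Does 1 divide 16? 16 = 1 x 16, so yes.

By the theorem on linear Diophantine equations, 19m + 44n = 16 has integer solutions if and only if gcd(19, 44) divides 16. Since 1 | 16, solutions exist.

Yes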